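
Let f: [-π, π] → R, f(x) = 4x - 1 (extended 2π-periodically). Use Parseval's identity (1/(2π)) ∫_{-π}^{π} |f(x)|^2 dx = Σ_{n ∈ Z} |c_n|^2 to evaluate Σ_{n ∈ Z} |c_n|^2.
Σ |c_n|^2 = 16π^2/3 + 1

Expand and integrate term by term over [-π, π]:
  ∫ (4x)^2 dx = 16·(2π^3/3); ∫ 2·4·(-1)·x dx = 0 (odd integrand); ∫ (-1)^2 dx = 1·2π.
So (1/(2π)) ∫_{-π}^{π} (4x - 1)^2 dx = 16π^2/3 + 1 = 16π^2/3 + 1.
Parseval ⇒ Σ |c_n|^2 = 16π^2/3 + 1.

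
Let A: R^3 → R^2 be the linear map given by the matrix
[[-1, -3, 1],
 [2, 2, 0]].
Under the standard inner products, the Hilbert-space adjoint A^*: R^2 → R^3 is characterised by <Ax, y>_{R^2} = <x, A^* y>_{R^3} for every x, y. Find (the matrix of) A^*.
A^* = A^T =
[[-1, 2],
 [-3, 2],
 [1, 0]]

For real matrices with standard dot products, the defining identity <Ax, y> = <x, A^* y> gives (Ax)^T y = x^T (A^*) y, i.e. x^T A^T y = x^T (A^*) y. Since this holds for all x, y, we must have A^* = A^T. Therefore
A^* =
[[-1, 2],
 [-3, 2],
 [1, 0]].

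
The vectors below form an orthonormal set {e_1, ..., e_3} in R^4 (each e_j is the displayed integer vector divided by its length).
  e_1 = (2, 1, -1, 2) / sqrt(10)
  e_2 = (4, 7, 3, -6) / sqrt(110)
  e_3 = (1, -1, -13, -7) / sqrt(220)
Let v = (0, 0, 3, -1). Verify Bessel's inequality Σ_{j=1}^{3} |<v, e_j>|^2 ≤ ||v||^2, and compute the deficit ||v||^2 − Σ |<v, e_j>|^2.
Σ |<v, e_j>|^2 = 46/5; ||v||^2 = 10; deficit = 4/5

Write each e_j = u_j / sqrt(<u_j, u_j>) where u_j is the displayed integer vector. Then <v, e_j> = <v, u_j> / sqrt(<u_j, u_j>), so |<v, e_j>|^2 = <v, u_j>^2 / <u_j, u_j>.
Coefficients: <v, e_1> = -5/sqrt(10), <v, e_2> = 15/sqrt(110), <v, e_3> = -32/sqrt(220).
Square and sum: Σ |<v, e_j>|^2 = 46/5.
Compute ||v||^2 = v·v = 10.
Deficit = 10 − 46/5 = 4/5 ≥ 0, confirming Bessel's inequality. (The deficit equals ||v − Σ <v,e_j> e_j||^2, the squared distance from v to span{e_j}.)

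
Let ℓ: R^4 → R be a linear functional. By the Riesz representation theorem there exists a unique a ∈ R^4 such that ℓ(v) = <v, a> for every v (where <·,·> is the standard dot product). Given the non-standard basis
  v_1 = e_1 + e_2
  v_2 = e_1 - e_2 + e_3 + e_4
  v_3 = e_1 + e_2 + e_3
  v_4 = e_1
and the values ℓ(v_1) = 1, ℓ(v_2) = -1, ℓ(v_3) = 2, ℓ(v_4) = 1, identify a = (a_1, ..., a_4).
a = (1, 0, 1, -3)

Write a = (a_1, ..., a_4) in the standard basis. For each basis vector v_i, ℓ(v_i) = <v_i, a> is a linear equation in the a_j's. Collect the n equations into a matrix system V a = ℓ, where row i of V is v_i (expressed in the standard basis). Since V is invertible (lower-triangular with 1s on the diagonal, up to permutation), solve by back-substitution:
  V =
[[1, 1, 0, 0],
 [1, -1, 1, 1],
 [1, 1, 1, 0],
 [1, 0, 0, 0]]
  V a = (1, -1, 2, 1)
Solving gives a = (1, 0, 1, -3).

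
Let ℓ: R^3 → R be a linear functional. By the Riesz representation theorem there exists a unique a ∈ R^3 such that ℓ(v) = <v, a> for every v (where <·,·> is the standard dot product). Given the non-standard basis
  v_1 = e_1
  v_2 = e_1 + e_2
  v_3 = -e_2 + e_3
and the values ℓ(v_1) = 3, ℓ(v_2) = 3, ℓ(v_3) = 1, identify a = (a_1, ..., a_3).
a = (3, 0, 1)

Write a = (a_1, ..., a_3) in the standard basis. For each basis vector v_i, ℓ(v_i) = <v_i, a> is a linear equation in the a_j's. Collect the n equations into a matrix system V a = ℓ, where row i of V is v_i (expressed in the standard basis). Since V is invertible (lower-triangular with 1s on the diagonal, up to permutation), solve by back-substitution:
  V =
[[1, 0, 0],
 [1, 1, 0],
 [0, -1, 1]]
  V a = (3, 3, 1)
Solving gives a = (3, 0, 1).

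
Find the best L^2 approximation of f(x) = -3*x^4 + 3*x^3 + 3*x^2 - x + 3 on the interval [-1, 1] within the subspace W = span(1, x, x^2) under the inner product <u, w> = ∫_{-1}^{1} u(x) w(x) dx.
g(x) = 3*x^2/7 + 4*x/5 + 114/35

The best approximation g ∈ W is the orthogonal projection of f onto W. Writing g = a_0 + a_1 x + a_2 x^2, the coefficients solve the normal equations G · a = b where
  G_{ij} = <φ_i, φ_j> and b_i = <f, φ_i>, with φ_0 = 1, φ_1 = x, φ_2 = x^2.
G =
  [2, 0, 2/3]
  [0, 2/3, 0]
  [2/3, 0, 2/5],
b = (34/5, 8/15, 82/35).
Solving gives a_0 = 114/35, a_1 = 4/5, a_2 = 3/7, so
  g(x) = 3*x^2/7 + 4*x/5 + 114/35.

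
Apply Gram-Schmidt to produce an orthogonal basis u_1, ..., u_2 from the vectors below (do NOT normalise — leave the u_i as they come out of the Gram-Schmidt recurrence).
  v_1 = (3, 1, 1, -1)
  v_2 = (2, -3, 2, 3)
Orthogonal basis:
  u_1 = (3, 1, 1, -1)
  u_2 = (3/2, -19/6, 11/6, 19/6)

Apply the Gram-Schmidt recurrence
  u_1 = v_1
  u_i = v_i − Σ_{j<i} ((v_i · u_j) / (u_j · u_j)) · u_j.

Step by step this gives:
  u_1 = (3, 1, 1, -1)
  u_2 = (3/2, -19/6, 11/6, 19/6)

Orthogonality check:
  u_2 · u_1 = 0 (should be 0)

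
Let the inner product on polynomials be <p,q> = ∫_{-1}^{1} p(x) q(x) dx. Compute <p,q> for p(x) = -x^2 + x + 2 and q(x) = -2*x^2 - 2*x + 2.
<p,q> = 52/15

Expand the product: p(x)·q(x) = 2*x^4 - 8*x^2 - 2*x + 4.
∫_{-1}^{1} of each monomial x^k gives [2/(k+1) if k even, 0 if k odd]. Integrating term-by-term (or equivalently evaluating the antiderivative F(x) = 2*x^5/5 - 8*x^3/3 - x^2 + 4*x at the endpoints):
  F(1) − F(−1) = 11/15 − (-41/15) = 52/15.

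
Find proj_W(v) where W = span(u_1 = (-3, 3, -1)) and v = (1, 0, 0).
proj_W(v) = (9/19, -9/19, 3/19)

Set up U = [u_1 | ... | u_1] ∈ R^(3×1). The projector onto W = col(U) is P = U (U^T U)^(-1) U^T.
Compute U^T U =
  [19],
and U^T v = (-3).
Solve U^T U · c = U^T v for the coefficients: c = (-3/19). The projection is proj_W(v) = U c.
Check: (v - proj_W(v)) · u_1 = 0  (should be 0).
Result: proj_W(v) = (9/19, -9/19, 3/19).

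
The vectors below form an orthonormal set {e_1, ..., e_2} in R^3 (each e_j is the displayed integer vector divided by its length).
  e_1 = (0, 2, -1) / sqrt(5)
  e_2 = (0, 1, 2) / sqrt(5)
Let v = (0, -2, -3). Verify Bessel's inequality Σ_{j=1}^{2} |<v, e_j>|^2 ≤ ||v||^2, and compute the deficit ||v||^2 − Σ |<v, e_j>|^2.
Σ |<v, e_j>|^2 = 13; ||v||^2 = 13; deficit = 0

Write each e_j = u_j / sqrt(<u_j, u_j>) where u_j is the displayed integer vector. Then <v, e_j> = <v, u_j> / sqrt(<u_j, u_j>), so |<v, e_j>|^2 = <v, u_j>^2 / <u_j, u_j>.
Coefficients: <v, e_1> = -1/sqrt(5), <v, e_2> = -8/sqrt(5).
Square and sum: Σ |<v, e_j>|^2 = 13.
Compute ||v||^2 = v·v = 13.
Deficit = 13 − 13 = 0 ≥ 0, confirming Bessel's inequality. (The deficit equals ||v − Σ <v,e_j> e_j||^2, the squared distance from v to span{e_j}.)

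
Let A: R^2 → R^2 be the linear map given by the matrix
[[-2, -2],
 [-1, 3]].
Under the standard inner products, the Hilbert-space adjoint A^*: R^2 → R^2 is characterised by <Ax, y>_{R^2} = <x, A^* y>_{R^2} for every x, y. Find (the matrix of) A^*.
A^* = A^T =
[[-2, -1],
 [-2, 3]]

For real matrices with standard dot products, the defining identity <Ax, y> = <x, A^* y> gives (Ax)^T y = x^T (A^*) y, i.e. x^T A^T y = x^T (A^*) y. Since this holds for all x, y, we must have A^* = A^T. Therefore
A^* =
[[-2, -1],
 [-2, 3]].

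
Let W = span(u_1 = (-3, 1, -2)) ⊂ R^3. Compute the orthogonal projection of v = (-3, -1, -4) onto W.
proj_W(v) = (-24/7, 8/7, -16/7)

Set up U = [u_1 | ... | u_1] ∈ R^(3×1). The projector onto W = col(U) is P = U (U^T U)^(-1) U^T.
Compute U^T U =
  [14],
and U^T v = (16).
Solve U^T U · c = U^T v for the coefficients: c = (8/7). The projection is proj_W(v) = U c.
Check: (v - proj_W(v)) · u_1 = 0  (should be 0).
Result: proj_W(v) = (-24/7, 8/7, -16/7).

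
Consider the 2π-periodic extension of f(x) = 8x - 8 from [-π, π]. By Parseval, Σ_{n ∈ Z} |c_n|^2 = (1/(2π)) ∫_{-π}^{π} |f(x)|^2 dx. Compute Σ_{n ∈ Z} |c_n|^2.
Σ |c_n|^2 = 64π^2/3 + 64

Expand and integrate term by term over [-π, π]:
  ∫ (8x)^2 dx = 64·(2π^3/3); ∫ 2·8·(-8)·x dx = 0 (odd integrand); ∫ (-8)^2 dx = 64·2π.
So (1/(2π)) ∫_{-π}^{π} (8x - 8)^2 dx = 64π^2/3 + 64 = 64π^2/3 + 64.
Parseval ⇒ Σ |c_n|^2 = 64π^2/3 + 64.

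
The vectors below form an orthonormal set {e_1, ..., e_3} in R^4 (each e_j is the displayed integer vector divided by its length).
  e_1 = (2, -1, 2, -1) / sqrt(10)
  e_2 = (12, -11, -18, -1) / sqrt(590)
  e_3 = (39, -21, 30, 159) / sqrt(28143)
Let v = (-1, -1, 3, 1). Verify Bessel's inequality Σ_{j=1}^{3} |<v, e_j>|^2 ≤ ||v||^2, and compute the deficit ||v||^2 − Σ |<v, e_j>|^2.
Σ |<v, e_j>|^2 = 467/53; ||v||^2 = 12; deficit = 169/53

Write each e_j = u_j / sqrt(<u_j, u_j>) where u_j is the displayed integer vector. Then <v, e_j> = <v, u_j> / sqrt(<u_j, u_j>), so |<v, e_j>|^2 = <v, u_j>^2 / <u_j, u_j>.
Coefficients: <v, e_1> = 4/sqrt(10), <v, e_2> = -56/sqrt(590), <v, e_3> = 231/sqrt(28143).
Square and sum: Σ |<v, e_j>|^2 = 467/53.
Compute ||v||^2 = v·v = 12.
Deficit = 12 − 467/53 = 169/53 ≥ 0, confirming Bessel's inequality. (The deficit equals ||v − Σ <v,e_j> e_j||^2, the squared distance from v to span{e_j}.)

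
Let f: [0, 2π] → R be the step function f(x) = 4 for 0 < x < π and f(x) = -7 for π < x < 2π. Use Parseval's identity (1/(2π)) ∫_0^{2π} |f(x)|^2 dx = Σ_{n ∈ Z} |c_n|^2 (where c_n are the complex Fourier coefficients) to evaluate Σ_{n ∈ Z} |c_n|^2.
Σ |c_n|^2 = 65/2

Parseval equates the L^2 energy of f (normalised by 1/(2π)) with the ℓ^2 sum of its Fourier coefficients: (1/(2π)) ∫_0^{2π} |f|^2 = Σ |c_n|^2.
Compute the left side: (1/(2π)) [∫_0^π 4^2 dx + ∫_π^{2π} (-7)^2 dx] = (1/(2π)) · (16π + 49π) = (16 + 49)/2 = 65/2.
So Σ_{n ∈ Z} |c_n|^2 = 65/2.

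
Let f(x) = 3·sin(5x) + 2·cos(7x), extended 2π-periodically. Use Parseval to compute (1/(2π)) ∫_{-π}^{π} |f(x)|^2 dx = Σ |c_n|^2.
Σ |c_n|^2 = 13/2

Expand |f|^2 and use orthogonality of {sin(nx), cos(mx)} on [-π, π]:
  ∫_{-π}^{π} sin(nx)^2 dx = π, ∫ cos(mx)^2 dx = π, and cross terms integrate to 0.
So ∫_{-π}^{π} f(x)^2 dx = 3^2 · π + 2^2 · π = (9 + 4)π.
Divide by 2π: (9 + 4)/2 = 13/2.
By Parseval, this equals Σ |c_n|^2.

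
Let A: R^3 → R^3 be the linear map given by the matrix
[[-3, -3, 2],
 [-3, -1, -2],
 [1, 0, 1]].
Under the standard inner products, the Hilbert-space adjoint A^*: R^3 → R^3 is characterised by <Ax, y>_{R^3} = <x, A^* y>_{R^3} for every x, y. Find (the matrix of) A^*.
A^* = A^T =
[[-3, -3, 1],
 [-3, -1, 0],
 [2, -2, 1]]

For real matrices with standard dot products, the defining identity <Ax, y> = <x, A^* y> gives (Ax)^T y = x^T (A^*) y, i.e. x^T A^T y = x^T (A^*) y. Since this holds for all x, y, we must have A^* = A^T. Therefore
A^* =
[[-3, -3, 1],
 [-3, -1, 0],
 [2, -2, 1]].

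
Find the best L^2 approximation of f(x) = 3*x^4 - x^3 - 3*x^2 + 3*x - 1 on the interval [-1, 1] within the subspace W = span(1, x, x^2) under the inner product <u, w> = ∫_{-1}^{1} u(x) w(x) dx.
g(x) = -3*x^2/7 + 12*x/5 - 44/35

The best approximation g ∈ W is the orthogonal projection of f onto W. Writing g = a_0 + a_1 x + a_2 x^2, the coefficients solve the normal equations G · a = b where
  G_{ij} = <φ_i, φ_j> and b_i = <f, φ_i>, with φ_0 = 1, φ_1 = x, φ_2 = x^2.
G =
  [2, 0, 2/3]
  [0, 2/3, 0]
  [2/3, 0, 2/5],
b = (-14/5, 8/5, -106/105).
Solving gives a_0 = -44/35, a_1 = 12/5, a_2 = -3/7, so
  g(x) = -3*x^2/7 + 12*x/5 - 44/35.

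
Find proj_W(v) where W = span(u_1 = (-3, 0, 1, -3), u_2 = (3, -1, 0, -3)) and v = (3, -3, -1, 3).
proj_W(v) = (66/19, -3/19, -1, 48/19)

Set up U = [u_1 | ... | u_2] ∈ R^(4×2). The projector onto W = col(U) is P = U (U^T U)^(-1) U^T.
Compute U^T U =
  [19, 0]
  [0, 19],
and U^T v = (-19, 3).
Solve U^T U · c = U^T v for the coefficients: c = (-1, 3/19). The projection is proj_W(v) = U c.
Check: (v - proj_W(v)) · u_1 = 0  (should be 0).
Check: (v - proj_W(v)) · u_2 = 0  (should be 0).
Result: proj_W(v) = (66/19, -3/19, -1, 48/19).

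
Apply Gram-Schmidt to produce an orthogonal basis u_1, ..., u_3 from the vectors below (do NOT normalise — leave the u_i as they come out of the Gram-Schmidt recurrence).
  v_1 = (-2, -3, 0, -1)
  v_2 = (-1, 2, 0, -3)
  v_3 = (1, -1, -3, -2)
Orthogonal basis:
  u_1 = (-2, -3, 0, -1)
  u_2 = (-8/7, 25/14, 0, -43/14)
  u_3 = (22/13, -10/13, -3, -14/13)

Apply the Gram-Schmidt recurrence
  u_1 = v_1
  u_i = v_i − Σ_{j<i} ((v_i · u_j) / (u_j · u_j)) · u_j.

Step by step this gives:
  u_1 = (-2, -3, 0, -1)
  u_2 = (-8/7, 25/14, 0, -43/14)
  u_3 = (22/13, -10/13, -3, -14/13)

Orthogonality check:
  u_2 · u_1 = 0 (should be 0)
  u_3 · u_1 = 0 (should be 0)
  u_3 · u_2 = 0 (should be 0)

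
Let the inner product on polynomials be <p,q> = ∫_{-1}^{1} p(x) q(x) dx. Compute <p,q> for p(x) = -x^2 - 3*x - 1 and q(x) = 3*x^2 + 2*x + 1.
<p,q> = -148/15

Expand the product: p(x)·q(x) = -3*x^4 - 11*x^3 - 10*x^2 - 5*x - 1.
∫_{-1}^{1} of each monomial x^k gives [2/(k+1) if k even, 0 if k odd]. Integrating term-by-term (or equivalently evaluating the antiderivative F(x) = -3*x^5/5 - 11*x^4/4 - 10*x^3/3 - 5*x^2/2 - x at the endpoints):
  F(1) − F(−1) = -611/60 − (-19/60) = -148/15.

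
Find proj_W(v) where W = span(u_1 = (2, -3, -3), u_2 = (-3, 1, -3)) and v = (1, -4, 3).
proj_W(v) = (623/209, -637/418, 771/418)

Set up U = [u_1 | ... | u_2] ∈ R^(3×2). The projector onto W = col(U) is P = U (U^T U)^(-1) U^T.
Compute U^T U =
  [22, 0]
  [0, 19],
and U^T v = (5, -16).
Solve U^T U · c = U^T v for the coefficients: c = (5/22, -16/19). The projection is proj_W(v) = U c.
Check: (v - proj_W(v)) · u_1 = 0  (should be 0).
Check: (v - proj_W(v)) · u_2 = 0  (should be 0).
Result: proj_W(v) = (623/209, -637/418, 771/418).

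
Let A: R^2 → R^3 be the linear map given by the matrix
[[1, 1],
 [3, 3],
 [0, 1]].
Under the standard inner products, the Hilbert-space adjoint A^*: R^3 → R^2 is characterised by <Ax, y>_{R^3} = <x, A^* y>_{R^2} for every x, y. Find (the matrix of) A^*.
A^* = A^T =
[[1, 3, 0],
 [1, 3, 1]]

For real matrices with standard dot products, the defining identity <Ax, y> = <x, A^* y> gives (Ax)^T y = x^T (A^*) y, i.e. x^T A^T y = x^T (A^*) y. Since this holds for all x, y, we must have A^* = A^T. Therefore
A^* =
[[1, 3, 0],
 [1, 3, 1]].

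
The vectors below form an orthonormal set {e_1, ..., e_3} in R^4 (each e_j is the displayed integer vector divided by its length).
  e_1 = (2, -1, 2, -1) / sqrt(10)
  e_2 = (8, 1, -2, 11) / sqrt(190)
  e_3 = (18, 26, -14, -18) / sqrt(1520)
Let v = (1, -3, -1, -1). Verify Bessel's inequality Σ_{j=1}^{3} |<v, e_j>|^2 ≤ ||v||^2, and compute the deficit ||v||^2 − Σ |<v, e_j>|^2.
Σ |<v, e_j>|^2 = 11/5; ||v||^2 = 12; deficit = 49/5

Write each e_j = u_j / sqrt(<u_j, u_j>) where u_j is the displayed integer vector. Then <v, e_j> = <v, u_j> / sqrt(<u_j, u_j>), so |<v, e_j>|^2 = <v, u_j>^2 / <u_j, u_j>.
Coefficients: <v, e_1> = 4/sqrt(10), <v, e_2> = -4/sqrt(190), <v, e_3> = -28/sqrt(1520).
Square and sum: Σ |<v, e_j>|^2 = 11/5.
Compute ||v||^2 = v·v = 12.
Deficit = 12 − 11/5 = 49/5 ≥ 0, confirming Bessel's inequality. (The deficit equals ||v − Σ <v,e_j> e_j||^2, the squared distance from v to span{e_j}.)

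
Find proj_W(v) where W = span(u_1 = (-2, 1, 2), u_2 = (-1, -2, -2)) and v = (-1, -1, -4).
proj_W(v) = (-33/65, -161/65, -36/13)

Set up U = [u_1 | ... | u_2] ∈ R^(3×2). The projector onto W = col(U) is P = U (U^T U)^(-1) U^T.
Compute U^T U =
  [9, -4]
  [-4, 9],
and U^T v = (-7, 11).
Solve U^T U · c = U^T v for the coefficients: c = (-19/65, 71/65). The projection is proj_W(v) = U c.
Check: (v - proj_W(v)) · u_1 = 0  (should be 0).
Check: (v - proj_W(v)) · u_2 = 0  (should be 0).
Result: proj_W(v) = (-33/65, -161/65, -36/13).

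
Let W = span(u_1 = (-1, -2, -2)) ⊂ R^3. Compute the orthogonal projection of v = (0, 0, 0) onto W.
proj_W(v) = (0, 0, 0)

Set up U = [u_1 | ... | u_1] ∈ R^(3×1). The projector onto W = col(U) is P = U (U^T U)^(-1) U^T.
Compute U^T U =
  [9],
and U^T v = (0).
Solve U^T U · c = U^T v for the coefficients: c = (0). The projection is proj_W(v) = U c.
Check: (v - proj_W(v)) · u_1 = 0  (should be 0).
Result: proj_W(v) = (0, 0, 0).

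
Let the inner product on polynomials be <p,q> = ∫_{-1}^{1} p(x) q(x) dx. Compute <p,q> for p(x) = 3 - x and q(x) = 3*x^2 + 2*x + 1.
<p,q> = 32/3

Expand the product: p(x)·q(x) = -3*x^3 + 7*x^2 + 5*x + 3.
∫_{-1}^{1} of each monomial x^k gives [2/(k+1) if k even, 0 if k odd]. Integrating term-by-term (or equivalently evaluating the antiderivative F(x) = -3*x^4/4 + 7*x^3/3 + 5*x^2/2 + 3*x at the endpoints):
  F(1) − F(−1) = 85/12 − (-43/12) = 32/3.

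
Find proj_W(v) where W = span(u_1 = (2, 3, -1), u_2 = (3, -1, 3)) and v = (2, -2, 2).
proj_W(v) = (218/133, -212/133, 332/133)

Set up U = [u_1 | ... | u_2] ∈ R^(3×2). The projector onto W = col(U) is P = U (U^T U)^(-1) U^T.
Compute U^T U =
  [14, 0]
  [0, 19],
and U^T v = (-4, 14).
Solve U^T U · c = U^T v for the coefficients: c = (-2/7, 14/19). The projection is proj_W(v) = U c.
Check: (v - proj_W(v)) · u_1 = 0  (should be 0).
Check: (v - proj_W(v)) · u_2 = 0  (should be 0).
Result: proj_W(v) = (218/133, -212/133, 332/133).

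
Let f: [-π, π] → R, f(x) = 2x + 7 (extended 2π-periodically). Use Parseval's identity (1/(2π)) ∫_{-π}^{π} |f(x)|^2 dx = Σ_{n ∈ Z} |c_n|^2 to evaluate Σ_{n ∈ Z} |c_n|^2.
Σ |c_n|^2 = 4π^2/3 + 49

Expand and integrate term by term over [-π, π]:
  ∫ (2x)^2 dx = 4·(2π^3/3); ∫ 2·2·(7)·x dx = 0 (odd integrand); ∫ 7^2 dx = 49·2π.
So (1/(2π)) ∫_{-π}^{π} (2x + 7)^2 dx = 4π^2/3 + 49 = 4π^2/3 + 49.
Parseval ⇒ Σ |c_n|^2 = 4π^2/3 + 49.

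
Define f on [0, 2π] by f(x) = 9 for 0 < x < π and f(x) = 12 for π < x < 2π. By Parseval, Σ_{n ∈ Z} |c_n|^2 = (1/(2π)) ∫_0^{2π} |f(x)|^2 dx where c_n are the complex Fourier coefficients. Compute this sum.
Σ |c_n|^2 = 225/2

Parseval equates the L^2 energy of f (normalised by 1/(2π)) with the ℓ^2 sum of its Fourier coefficients: (1/(2π)) ∫_0^{2π} |f|^2 = Σ |c_n|^2.
Compute the left side: (1/(2π)) [∫_0^π 9^2 dx + ∫_π^{2π} 12^2 dx] = (1/(2π)) · (81π + 144π) = (81 + 144)/2 = 225/2.
So Σ_{n ∈ Z} |c_n|^2 = 225/2.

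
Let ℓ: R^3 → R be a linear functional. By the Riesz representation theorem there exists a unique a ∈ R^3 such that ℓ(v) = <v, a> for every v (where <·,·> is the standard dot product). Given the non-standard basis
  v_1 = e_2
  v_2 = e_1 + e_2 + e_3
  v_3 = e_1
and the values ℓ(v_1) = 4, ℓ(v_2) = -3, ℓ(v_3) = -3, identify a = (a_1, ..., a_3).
a = (-3, 4, -4)

Write a = (a_1, ..., a_3) in the standard basis. For each basis vector v_i, ℓ(v_i) = <v_i, a> is a linear equation in the a_j's. Collect the n equations into a matrix system V a = ℓ, where row i of V is v_i (expressed in the standard basis). Since V is invertible (lower-triangular with 1s on the diagonal, up to permutation), solve by back-substitution:
  V =
[[0, 1, 0],
 [1, 1, 1],
 [1, 0, 0]]
  V a = (4, -3, -3)
Solving gives a = (-3, 4, -4).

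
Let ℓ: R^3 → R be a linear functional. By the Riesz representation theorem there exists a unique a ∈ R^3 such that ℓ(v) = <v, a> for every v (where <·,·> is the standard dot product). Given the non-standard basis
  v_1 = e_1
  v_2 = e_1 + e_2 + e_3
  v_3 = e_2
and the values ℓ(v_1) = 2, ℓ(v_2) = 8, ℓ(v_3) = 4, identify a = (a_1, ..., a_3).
a = (2, 4, 2)

Write a = (a_1, ..., a_3) in the standard basis. For each basis vector v_i, ℓ(v_i) = <v_i, a> is a linear equation in the a_j's. Collect the n equations into a matrix system V a = ℓ, where row i of V is v_i (expressed in the standard basis). Since V is invertible (lower-triangular with 1s on the diagonal, up to permutation), solve by back-substitution:
  V =
[[1, 0, 0],
 [1, 1, 1],
 [0, 1, 0]]
  V a = (2, 8, 4)
Solving gives a = (2, 4, 2).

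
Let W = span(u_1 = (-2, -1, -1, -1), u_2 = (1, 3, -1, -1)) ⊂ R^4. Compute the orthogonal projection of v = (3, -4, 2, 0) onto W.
proj_W(v) = (73/75, -62/25, 34/15, 34/15)

Set up U = [u_1 | ... | u_2] ∈ R^(4×2). The projector onto W = col(U) is P = U (U^T U)^(-1) U^T.
Compute U^T U =
  [7, -3]
  [-3, 12],
and U^T v = (-4, -11).
Solve U^T U · c = U^T v for the coefficients: c = (-27/25, -89/75). The projection is proj_W(v) = U c.
Check: (v - proj_W(v)) · u_1 = 0  (should be 0).
Check: (v - proj_W(v)) · u_2 = 0  (should be 0).
Result: proj_W(v) = (73/75, -62/25, 34/15, 34/15).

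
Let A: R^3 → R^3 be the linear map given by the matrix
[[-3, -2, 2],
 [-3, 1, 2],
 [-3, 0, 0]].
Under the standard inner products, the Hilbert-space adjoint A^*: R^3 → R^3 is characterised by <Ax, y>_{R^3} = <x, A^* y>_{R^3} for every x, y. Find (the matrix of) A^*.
A^* = A^T =
[[-3, -3, -3],
 [-2, 1, 0],
 [2, 2, 0]]

For real matrices with standard dot products, the defining identity <Ax, y> = <x, A^* y> gives (Ax)^T y = x^T (A^*) y, i.e. x^T A^T y = x^T (A^*) y. Since this holds for all x, y, we must have A^* = A^T. Therefore
A^* =
[[-3, -3, -3],
 [-2, 1, 0],
 [2, 2, 0]].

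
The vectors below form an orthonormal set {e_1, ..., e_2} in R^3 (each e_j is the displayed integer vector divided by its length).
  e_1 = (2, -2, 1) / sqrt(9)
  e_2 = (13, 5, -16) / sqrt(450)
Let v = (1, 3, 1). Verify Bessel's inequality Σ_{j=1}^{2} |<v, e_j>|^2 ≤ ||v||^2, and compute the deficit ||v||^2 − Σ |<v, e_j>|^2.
Σ |<v, e_j>|^2 = 33/25; ||v||^2 = 11; deficit = 242/25

Write each e_j = u_j / sqrt(<u_j, u_j>) where u_j is the displayed integer vector. Then <v, e_j> = <v, u_j> / sqrt(<u_j, u_j>), so |<v, e_j>|^2 = <v, u_j>^2 / <u_j, u_j>.
Coefficients: <v, e_1> = -3/sqrt(9), <v, e_2> = 12/sqrt(450).
Square and sum: Σ |<v, e_j>|^2 = 33/25.
Compute ||v||^2 = v·v = 11.
Deficit = 11 − 33/25 = 242/25 ≥ 0, confirming Bessel's inequality. (The deficit equals ||v − Σ <v,e_j> e_j||^2, the squared distance from v to span{e_j}.)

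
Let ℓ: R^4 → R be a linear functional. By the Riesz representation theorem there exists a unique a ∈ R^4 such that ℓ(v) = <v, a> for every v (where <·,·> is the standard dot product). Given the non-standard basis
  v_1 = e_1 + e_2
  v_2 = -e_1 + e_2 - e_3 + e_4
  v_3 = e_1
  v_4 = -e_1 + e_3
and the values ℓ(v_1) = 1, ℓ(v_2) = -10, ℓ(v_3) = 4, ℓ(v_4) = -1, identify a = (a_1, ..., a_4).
a = (4, -3, 3, 0)

Write a = (a_1, ..., a_4) in the standard basis. For each basis vector v_i, ℓ(v_i) = <v_i, a> is a linear equation in the a_j's. Collect the n equations into a matrix system V a = ℓ, where row i of V is v_i (expressed in the standard basis). Since V is invertible (lower-triangular with 1s on the diagonal, up to permutation), solve by back-substitution:
  V =
[[1, 1, 0, 0],
 [-1, 1, -1, 1],
 [1, 0, 0, 0],
 [-1, 0, 1, 0]]
  V a = (1, -10, 4, -1)
Solving gives a = (4, -3, 3, 0).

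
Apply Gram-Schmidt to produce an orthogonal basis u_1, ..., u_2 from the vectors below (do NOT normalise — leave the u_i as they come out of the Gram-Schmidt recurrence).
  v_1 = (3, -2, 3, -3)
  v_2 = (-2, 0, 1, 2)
Orthogonal basis:
  u_1 = (3, -2, 3, -3)
  u_2 = (-35/31, -18/31, 58/31, 35/31)

Apply the Gram-Schmidt recurrence
  u_1 = v_1
  u_i = v_i − Σ_{j<i} ((v_i · u_j) / (u_j · u_j)) · u_j.

Step by step this gives:
  u_1 = (3, -2, 3, -3)
  u_2 = (-35/31, -18/31, 58/31, 35/31)

Orthogonality check:
  u_2 · u_1 = 0 (should be 0)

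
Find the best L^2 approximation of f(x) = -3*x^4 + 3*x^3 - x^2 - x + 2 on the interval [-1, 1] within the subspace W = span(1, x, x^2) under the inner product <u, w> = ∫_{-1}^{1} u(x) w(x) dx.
g(x) = -25*x^2/7 + 4*x/5 + 79/35

The best approximation g ∈ W is the orthogonal projection of f onto W. Writing g = a_0 + a_1 x + a_2 x^2, the coefficients solve the normal equations G · a = b where
  G_{ij} = <φ_i, φ_j> and b_i = <f, φ_i>, with φ_0 = 1, φ_1 = x, φ_2 = x^2.
G =
  [2, 0, 2/3]
  [0, 2/3, 0]
  [2/3, 0, 2/5],
b = (32/15, 8/15, 8/105).
Solving gives a_0 = 79/35, a_1 = 4/5, a_2 = -25/7, so
  g(x) = -25*x^2/7 + 4*x/5 + 79/35.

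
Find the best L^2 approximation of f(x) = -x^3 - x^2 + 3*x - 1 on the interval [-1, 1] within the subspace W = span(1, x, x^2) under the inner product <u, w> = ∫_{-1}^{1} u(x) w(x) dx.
g(x) = -x^2 + 12*x/5 - 1

The best approximation g ∈ W is the orthogonal projection of f onto W. Writing g = a_0 + a_1 x + a_2 x^2, the coefficients solve the normal equations G · a = b where
  G_{ij} = <φ_i, φ_j> and b_i = <f, φ_i>, with φ_0 = 1, φ_1 = x, φ_2 = x^2.
G =
  [2, 0, 2/3]
  [0, 2/3, 0]
  [2/3, 0, 2/5],
b = (-8/3, 8/5, -16/15).
Solving gives a_0 = -1, a_1 = 12/5, a_2 = -1, so
  g(x) = -x^2 + 12*x/5 - 1.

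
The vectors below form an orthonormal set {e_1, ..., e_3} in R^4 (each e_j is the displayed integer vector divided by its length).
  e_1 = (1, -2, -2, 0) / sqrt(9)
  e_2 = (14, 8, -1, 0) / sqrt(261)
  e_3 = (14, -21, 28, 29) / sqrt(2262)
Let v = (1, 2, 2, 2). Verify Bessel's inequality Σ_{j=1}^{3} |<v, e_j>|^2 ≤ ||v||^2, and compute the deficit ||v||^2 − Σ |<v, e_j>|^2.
Σ |<v, e_j>|^2 = 457/39; ||v||^2 = 13; deficit = 50/39

Write each e_j = u_j / sqrt(<u_j, u_j>) where u_j is the displayed integer vector. Then <v, e_j> = <v, u_j> / sqrt(<u_j, u_j>), so |<v, e_j>|^2 = <v, u_j>^2 / <u_j, u_j>.
Coefficients: <v, e_1> = -7/sqrt(9), <v, e_2> = 28/sqrt(261), <v, e_3> = 86/sqrt(2262).
Square and sum: Σ |<v, e_j>|^2 = 457/39.
Compute ||v||^2 = v·v = 13.
Deficit = 13 − 457/39 = 50/39 ≥ 0, confirming Bessel's inequality. (The deficit equals ||v − Σ <v,e_j> e_j||^2, the squared distance from v to span{e_j}.)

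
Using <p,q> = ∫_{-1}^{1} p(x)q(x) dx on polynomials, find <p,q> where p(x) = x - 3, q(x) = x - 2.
<p,q> = 38/3

Expand the product: p(x)·q(x) = x^2 - 5*x + 6.
∫_{-1}^{1} of each monomial x^k gives [2/(k+1) if k even, 0 if k odd]. Integrating term-by-term (or equivalently evaluating the antiderivative F(x) = x^3/3 - 5*x^2/2 + 6*x at the endpoints):
  F(1) − F(−1) = 23/6 − (-53/6) = 38/3.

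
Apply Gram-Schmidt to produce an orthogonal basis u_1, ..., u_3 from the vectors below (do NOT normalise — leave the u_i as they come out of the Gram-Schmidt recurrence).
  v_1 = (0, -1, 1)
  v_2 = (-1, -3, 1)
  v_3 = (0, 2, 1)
Orthogonal basis:
  u_1 = (0, -1, 1)
  u_2 = (-1, -1, -1)
  u_3 = (-1, 1/2, 1/2)

Apply the Gram-Schmidt recurrence
  u_1 = v_1
  u_i = v_i − Σ_{j<i} ((v_i · u_j) / (u_j · u_j)) · u_j.

Step by step this gives:
  u_1 = (0, -1, 1)
  u_2 = (-1, -1, -1)
  u_3 = (-1, 1/2, 1/2)

Orthogonality check:
  u_2 · u_1 = 0 (should be 0)
  u_3 · u_1 = 0 (should be 0)
  u_3 · u_2 = 0 (should be 0)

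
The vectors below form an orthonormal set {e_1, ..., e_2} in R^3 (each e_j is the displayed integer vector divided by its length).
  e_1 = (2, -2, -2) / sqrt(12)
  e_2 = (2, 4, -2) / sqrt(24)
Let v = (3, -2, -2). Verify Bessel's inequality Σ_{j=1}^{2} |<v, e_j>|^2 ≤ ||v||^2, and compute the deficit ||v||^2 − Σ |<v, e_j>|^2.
Σ |<v, e_j>|^2 = 33/2; ||v||^2 = 17; deficit = 1/2

Write each e_j = u_j / sqrt(<u_j, u_j>) where u_j is the displayed integer vector. Then <v, e_j> = <v, u_j> / sqrt(<u_j, u_j>), so |<v, e_j>|^2 = <v, u_j>^2 / <u_j, u_j>.
Coefficients: <v, e_1> = 14/sqrt(12), <v, e_2> = 2/sqrt(24).
Square and sum: Σ |<v, e_j>|^2 = 33/2.
Compute ||v||^2 = v·v = 17.
Deficit = 17 − 33/2 = 1/2 ≥ 0, confirming Bessel's inequality. (The deficit equals ||v − Σ <v,e_j> e_j||^2, the squared distance from v to span{e_j}.)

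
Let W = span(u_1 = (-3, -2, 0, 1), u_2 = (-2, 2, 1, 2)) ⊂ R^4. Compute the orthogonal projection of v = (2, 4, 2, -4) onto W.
proj_W(v) = (295/83, 270/83, 22/83, -69/83)

Set up U = [u_1 | ... | u_2] ∈ R^(4×2). The projector onto W = col(U) is P = U (U^T U)^(-1) U^T.
Compute U^T U =
  [14, 4]
  [4, 13],
and U^T v = (-18, -2).
Solve U^T U · c = U^T v for the coefficients: c = (-113/83, 22/83). The projection is proj_W(v) = U c.
Check: (v - proj_W(v)) · u_1 = 0  (should be 0).
Check: (v - proj_W(v)) · u_2 = 0  (should be 0).
Result: proj_W(v) = (295/83, 270/83, 22/83, -69/83).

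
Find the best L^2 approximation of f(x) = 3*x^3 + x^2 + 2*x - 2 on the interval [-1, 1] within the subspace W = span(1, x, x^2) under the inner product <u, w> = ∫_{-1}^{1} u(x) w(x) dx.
g(x) = x^2 + 19*x/5 - 2

The best approximation g ∈ W is the orthogonal projection of f onto W. Writing g = a_0 + a_1 x + a_2 x^2, the coefficients solve the normal equations G · a = b where
  G_{ij} = <φ_i, φ_j> and b_i = <f, φ_i>, with φ_0 = 1, φ_1 = x, φ_2 = x^2.
G =
  [2, 0, 2/3]
  [0, 2/3, 0]
  [2/3, 0, 2/5],
b = (-10/3, 38/15, -14/15).
Solving gives a_0 = -2, a_1 = 19/5, a_2 = 1, so
  g(x) = x^2 + 19*x/5 - 2.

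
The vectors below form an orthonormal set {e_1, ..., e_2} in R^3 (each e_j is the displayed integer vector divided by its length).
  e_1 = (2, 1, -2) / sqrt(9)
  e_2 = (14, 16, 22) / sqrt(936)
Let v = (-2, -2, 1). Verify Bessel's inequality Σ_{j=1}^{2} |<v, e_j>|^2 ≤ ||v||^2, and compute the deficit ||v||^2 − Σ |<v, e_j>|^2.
Σ |<v, e_j>|^2 = 225/26; ||v||^2 = 9; deficit = 9/26

Write each e_j = u_j / sqrt(<u_j, u_j>) where u_j is the displayed integer vector. Then <v, e_j> = <v, u_j> / sqrt(<u_j, u_j>), so |<v, e_j>|^2 = <v, u_j>^2 / <u_j, u_j>.
Coefficients: <v, e_1> = -8/sqrt(9), <v, e_2> = -38/sqrt(936).
Square and sum: Σ |<v, e_j>|^2 = 225/26.
Compute ||v||^2 = v·v = 9.
Deficit = 9 − 225/26 = 9/26 ≥ 0, confirming Bessel's inequality. (The deficit equals ||v − Σ <v,e_j> e_j||^2, the squared distance from v to span{e_j}.)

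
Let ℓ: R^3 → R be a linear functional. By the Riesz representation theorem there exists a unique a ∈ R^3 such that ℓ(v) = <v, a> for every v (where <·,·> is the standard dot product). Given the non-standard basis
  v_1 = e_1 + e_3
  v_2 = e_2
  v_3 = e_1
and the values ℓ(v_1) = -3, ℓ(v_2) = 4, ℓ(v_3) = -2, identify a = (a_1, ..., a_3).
a = (-2, 4, -1)

Write a = (a_1, ..., a_3) in the standard basis. For each basis vector v_i, ℓ(v_i) = <v_i, a> is a linear equation in the a_j's. Collect the n equations into a matrix system V a = ℓ, where row i of V is v_i (expressed in the standard basis). Since V is invertible (lower-triangular with 1s on the diagonal, up to permutation), solve by back-substitution:
  V =
[[1, 0, 1],
 [0, 1, 0],
 [1, 0, 0]]
  V a = (-3, 4, -2)
Solving gives a = (-2, 4, -1).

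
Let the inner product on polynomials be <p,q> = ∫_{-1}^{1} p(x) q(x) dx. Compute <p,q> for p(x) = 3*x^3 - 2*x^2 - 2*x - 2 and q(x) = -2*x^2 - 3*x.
<p,q> = 14/3

Expand the product: p(x)·q(x) = -6*x^5 - 5*x^4 + 10*x^3 + 10*x^2 + 6*x.
∫_{-1}^{1} of each monomial x^k gives [2/(k+1) if k even, 0 if k odd]. Integrating term-by-term (or equivalently evaluating the antiderivative F(x) = -x^6 - x^5 + 5*x^4/2 + 10*x^3/3 + 3*x^2 at the endpoints):
  F(1) − F(−1) = 41/6 − (13/6) = 14/3.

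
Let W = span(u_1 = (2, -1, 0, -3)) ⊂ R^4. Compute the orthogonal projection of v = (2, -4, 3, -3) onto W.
proj_W(v) = (17/7, -17/14, 0, -51/14)

Set up U = [u_1 | ... | u_1] ∈ R^(4×1). The projector onto W = col(U) is P = U (U^T U)^(-1) U^T.
Compute U^T U =
  [14],
and U^T v = (17).
Solve U^T U · c = U^T v for the coefficients: c = (17/14). The projection is proj_W(v) = U c.
Check: (v - proj_W(v)) · u_1 = 0  (should be 0).
Result: proj_W(v) = (17/7, -17/14, 0, -51/14).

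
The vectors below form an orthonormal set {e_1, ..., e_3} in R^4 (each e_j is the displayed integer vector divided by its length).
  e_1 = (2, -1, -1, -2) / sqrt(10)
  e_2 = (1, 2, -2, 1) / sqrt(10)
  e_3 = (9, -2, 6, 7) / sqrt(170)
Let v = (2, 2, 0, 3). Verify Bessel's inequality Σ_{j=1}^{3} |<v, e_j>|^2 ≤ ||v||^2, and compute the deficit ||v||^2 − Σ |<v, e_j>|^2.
Σ |<v, e_j>|^2 = 1437/85; ||v||^2 = 17; deficit = 8/85

Write each e_j = u_j / sqrt(<u_j, u_j>) where u_j is the displayed integer vector. Then <v, e_j> = <v, u_j> / sqrt(<u_j, u_j>), so |<v, e_j>|^2 = <v, u_j>^2 / <u_j, u_j>.
Coefficients: <v, e_1> = -4/sqrt(10), <v, e_2> = 9/sqrt(10), <v, e_3> = 35/sqrt(170).
Square and sum: Σ |<v, e_j>|^2 = 1437/85.
Compute ||v||^2 = v·v = 17.
Deficit = 17 − 1437/85 = 8/85 ≥ 0, confirming Bessel's inequality. (The deficit equals ||v − Σ <v,e_j> e_j||^2, the squared distance from v to span{e_j}.)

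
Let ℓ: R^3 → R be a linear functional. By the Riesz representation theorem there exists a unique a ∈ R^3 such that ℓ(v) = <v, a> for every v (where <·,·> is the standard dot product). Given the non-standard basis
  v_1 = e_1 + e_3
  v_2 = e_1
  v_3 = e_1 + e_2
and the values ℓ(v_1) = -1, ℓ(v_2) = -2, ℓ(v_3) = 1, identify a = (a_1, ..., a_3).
a = (-2, 3, 1)

Write a = (a_1, ..., a_3) in the standard basis. For each basis vector v_i, ℓ(v_i) = <v_i, a> is a linear equation in the a_j's. Collect the n equations into a matrix system V a = ℓ, where row i of V is v_i (expressed in the standard basis). Since V is invertible (lower-triangular with 1s on the diagonal, up to permutation), solve by back-substitution:
  V =
[[1, 0, 1],
 [1, 0, 0],
 [1, 1, 0]]
  V a = (-1, -2, 1)
Solving gives a = (-2, 3, 1).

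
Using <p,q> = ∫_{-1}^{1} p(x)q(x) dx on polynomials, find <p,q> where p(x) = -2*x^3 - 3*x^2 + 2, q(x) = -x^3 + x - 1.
<p,q> = -78/35

Expand the product: p(x)·q(x) = 2*x^6 + 3*x^5 - 2*x^4 - 3*x^3 + 3*x^2 + 2*x - 2.
∫_{-1}^{1} of each monomial x^k gives [2/(k+1) if k even, 0 if k odd]. Integrating term-by-term (or equivalently evaluating the antiderivative F(x) = 2*x^7/7 + x^6/2 - 2*x^5/5 - 3*x^4/4 + x^3 + x^2 - 2*x at the endpoints):
  F(1) − F(−1) = -51/140 − (261/140) = -78/35.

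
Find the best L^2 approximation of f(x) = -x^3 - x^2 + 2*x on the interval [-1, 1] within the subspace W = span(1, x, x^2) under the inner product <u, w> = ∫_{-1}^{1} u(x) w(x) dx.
g(x) = -x^2 + 7*x/5

The best approximation g ∈ W is the orthogonal projection of f onto W. Writing g = a_0 + a_1 x + a_2 x^2, the coefficients solve the normal equations G · a = b where
  G_{ij} = <φ_i, φ_j> and b_i = <f, φ_i>, with φ_0 = 1, φ_1 = x, φ_2 = x^2.
G =
  [2, 0, 2/3]
  [0, 2/3, 0]
  [2/3, 0, 2/5],
b = (-2/3, 14/15, -2/5).
Solving gives a_0 = 0, a_1 = 7/5, a_2 = -1, so
  g(x) = -x^2 + 7*x/5.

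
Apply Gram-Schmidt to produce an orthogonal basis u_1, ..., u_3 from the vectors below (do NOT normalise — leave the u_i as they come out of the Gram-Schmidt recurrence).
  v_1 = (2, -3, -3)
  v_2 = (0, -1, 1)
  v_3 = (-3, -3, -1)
Orthogonal basis:
  u_1 = (2, -3, -3)
  u_2 = (0, -1, 1)
  u_3 = (-39/11, -13/11, -13/11)

Apply the Gram-Schmidt recurrence
  u_1 = v_1
  u_i = v_i − Σ_{j<i} ((v_i · u_j) / (u_j · u_j)) · u_j.

Step by step this gives:
  u_1 = (2, -3, -3)
  u_2 = (0, -1, 1)
  u_3 = (-39/11, -13/11, -13/11)

Orthogonality check:
  u_2 · u_1 = 0 (should be 0)
  u_3 · u_1 = 0 (should be 0)
  u_3 · u_2 = 0 (should be 0)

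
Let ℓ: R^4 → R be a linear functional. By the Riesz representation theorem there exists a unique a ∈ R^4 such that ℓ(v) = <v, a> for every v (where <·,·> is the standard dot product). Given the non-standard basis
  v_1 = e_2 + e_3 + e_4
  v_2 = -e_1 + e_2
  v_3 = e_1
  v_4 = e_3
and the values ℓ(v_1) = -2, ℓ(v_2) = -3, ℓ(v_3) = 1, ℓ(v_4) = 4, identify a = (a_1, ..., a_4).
a = (1, -2, 4, -4)

Write a = (a_1, ..., a_4) in the standard basis. For each basis vector v_i, ℓ(v_i) = <v_i, a> is a linear equation in the a_j's. Collect the n equations into a matrix system V a = ℓ, where row i of V is v_i (expressed in the standard basis). Since V is invertible (lower-triangular with 1s on the diagonal, up to permutation), solve by back-substitution:
  V =
[[0, 1, 1, 1],
 [-1, 1, 0, 0],
 [1, 0, 0, 0],
 [0, 0, 1, 0]]
  V a = (-2, -3, 1, 4)
Solving gives a = (1, -2, 4, -4).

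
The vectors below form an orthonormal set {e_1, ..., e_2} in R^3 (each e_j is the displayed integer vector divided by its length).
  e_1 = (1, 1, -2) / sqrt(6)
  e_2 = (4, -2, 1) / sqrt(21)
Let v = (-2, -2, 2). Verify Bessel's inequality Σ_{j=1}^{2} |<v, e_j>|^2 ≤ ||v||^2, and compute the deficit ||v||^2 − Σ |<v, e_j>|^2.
Σ |<v, e_j>|^2 = 76/7; ||v||^2 = 12; deficit = 8/7

Write each e_j = u_j / sqrt(<u_j, u_j>) where u_j is the displayed integer vector. Then <v, e_j> = <v, u_j> / sqrt(<u_j, u_j>), so |<v, e_j>|^2 = <v, u_j>^2 / <u_j, u_j>.
Coefficients: <v, e_1> = -8/sqrt(6), <v, e_2> = -2/sqrt(21).
Square and sum: Σ |<v, e_j>|^2 = 76/7.
Compute ||v||^2 = v·v = 12.
Deficit = 12 − 76/7 = 8/7 ≥ 0, confirming Bessel's inequality. (The deficit equals ||v − Σ <v,e_j> e_j||^2, the squared distance from v to span{e_j}.)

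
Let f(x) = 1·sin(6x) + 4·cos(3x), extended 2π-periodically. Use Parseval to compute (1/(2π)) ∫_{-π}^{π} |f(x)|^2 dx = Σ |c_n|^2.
Σ |c_n|^2 = 17/2

Expand |f|^2 and use orthogonality of {sin(nx), cos(mx)} on [-π, π]:
  ∫_{-π}^{π} sin(nx)^2 dx = π, ∫ cos(mx)^2 dx = π, and cross terms integrate to 0.
So ∫_{-π}^{π} f(x)^2 dx = 1^2 · π + 4^2 · π = (1 + 16)π.
Divide by 2π: (1 + 16)/2 = 17/2.
By Parseval, this equals Σ |c_n|^2.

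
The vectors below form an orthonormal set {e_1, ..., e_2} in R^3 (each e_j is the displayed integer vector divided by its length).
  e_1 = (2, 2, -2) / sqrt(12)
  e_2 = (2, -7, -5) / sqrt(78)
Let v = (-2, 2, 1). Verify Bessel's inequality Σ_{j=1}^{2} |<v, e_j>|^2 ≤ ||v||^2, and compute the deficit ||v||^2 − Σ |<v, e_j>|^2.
Σ |<v, e_j>|^2 = 185/26; ||v||^2 = 9; deficit = 49/26

Write each e_j = u_j / sqrt(<u_j, u_j>) where u_j is the displayed integer vector. Then <v, e_j> = <v, u_j> / sqrt(<u_j, u_j>), so |<v, e_j>|^2 = <v, u_j>^2 / <u_j, u_j>.
Coefficients: <v, e_1> = -2/sqrt(12), <v, e_2> = -23/sqrt(78).
Square and sum: Σ |<v, e_j>|^2 = 185/26.
Compute ||v||^2 = v·v = 9.
Deficit = 9 − 185/26 = 49/26 ≥ 0, confirming Bessel's inequality. (The deficit equals ||v − Σ <v,e_j> e_j||^2, the squared distance from v to span{e_j}.)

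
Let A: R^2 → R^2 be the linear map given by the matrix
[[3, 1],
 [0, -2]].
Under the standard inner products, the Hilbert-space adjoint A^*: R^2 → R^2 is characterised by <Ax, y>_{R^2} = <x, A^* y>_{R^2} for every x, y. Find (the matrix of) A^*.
A^* = A^T =
[[3, 0],
 [1, -2]]

For real matrices with standard dot products, the defining identity <Ax, y> = <x, A^* y> gives (Ax)^T y = x^T (A^*) y, i.e. x^T A^T y = x^T (A^*) y. Since this holds for all x, y, we must have A^* = A^T. Therefore
A^* =
[[3, 0],
 [1, -2]].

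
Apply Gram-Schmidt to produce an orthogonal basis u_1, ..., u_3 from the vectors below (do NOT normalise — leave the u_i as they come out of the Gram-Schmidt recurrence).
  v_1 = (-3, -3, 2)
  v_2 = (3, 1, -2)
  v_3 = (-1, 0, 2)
Orthogonal basis:
  u_1 = (-3, -3, 2)
  u_2 = (9/11, -13/11, -6/11)
  u_3 = (8/13, 0, 12/13)

Apply the Gram-Schmidt recurrence
  u_1 = v_1
  u_i = v_i − Σ_{j<i} ((v_i · u_j) / (u_j · u_j)) · u_j.

Step by step this gives:
  u_1 = (-3, -3, 2)
  u_2 = (9/11, -13/11, -6/11)
  u_3 = (8/13, 0, 12/13)

Orthogonality check:
  u_2 · u_1 = 0 (should be 0)
  u_3 · u_1 = 0 (should be 0)
  u_3 · u_2 = 0 (should be 0)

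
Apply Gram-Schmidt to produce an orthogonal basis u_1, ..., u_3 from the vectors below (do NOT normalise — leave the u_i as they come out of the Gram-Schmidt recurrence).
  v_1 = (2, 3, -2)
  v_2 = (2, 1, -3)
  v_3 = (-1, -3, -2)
Orthogonal basis:
  u_1 = (2, 3, -2)
  u_2 = (8/17, -22/17, -25/17)
  u_3 = (-21/23, 6/23, -12/23)

Apply the Gram-Schmidt recurrence
  u_1 = v_1
  u_i = v_i − Σ_{j<i} ((v_i · u_j) / (u_j · u_j)) · u_j.

Step by step this gives:
  u_1 = (2, 3, -2)
  u_2 = (8/17, -22/17, -25/17)
  u_3 = (-21/23, 6/23, -12/23)

Orthogonality check:
  u_2 · u_1 = 0 (should be 0)
  u_3 · u_1 = 0 (should be 0)
  u_3 · u_2 = 0 (should be 0)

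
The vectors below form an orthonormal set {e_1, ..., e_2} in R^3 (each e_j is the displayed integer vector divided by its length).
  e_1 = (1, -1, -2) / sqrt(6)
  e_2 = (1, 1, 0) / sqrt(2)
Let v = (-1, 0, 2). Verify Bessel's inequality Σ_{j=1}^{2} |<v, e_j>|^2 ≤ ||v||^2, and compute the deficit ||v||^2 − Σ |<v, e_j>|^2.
Σ |<v, e_j>|^2 = 14/3; ||v||^2 = 5; deficit = 1/3

Write each e_j = u_j / sqrt(<u_j, u_j>) where u_j is the displayed integer vector. Then <v, e_j> = <v, u_j> / sqrt(<u_j, u_j>), so |<v, e_j>|^2 = <v, u_j>^2 / <u_j, u_j>.
Coefficients: <v, e_1> = -5/sqrt(6), <v, e_2> = -1/sqrt(2).
Square and sum: Σ |<v, e_j>|^2 = 14/3.
Compute ||v||^2 = v·v = 5.
Deficit = 5 − 14/3 = 1/3 ≥ 0, confirming Bessel's inequality. (The deficit equals ||v − Σ <v,e_j> e_j||^2, the squared distance from v to span{e_j}.)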